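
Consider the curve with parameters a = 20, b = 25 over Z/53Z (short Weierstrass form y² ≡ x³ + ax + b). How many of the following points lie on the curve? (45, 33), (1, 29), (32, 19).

(45, 33): 33² ≡ 29, rhs ≡ 42 → off.
(1, 29): 29² ≡ 46, rhs ≡ 46 → on.
(32, 19): 19² ≡ 43, rhs ≡ 43 → on.

2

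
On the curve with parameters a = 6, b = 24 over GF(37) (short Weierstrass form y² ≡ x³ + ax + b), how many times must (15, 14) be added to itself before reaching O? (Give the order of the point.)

9

2P: tangent at (15, 14): λ = (3·15² + 6)/(2·14) ≡ 15/28. 28⁻¹ ≡ 4 (mod 37), so λ ≡ 15·4 ≡ 23.
  x = λ² - 15 - 15 = 529 - 30 ≡ 18; y = λ·(15 - 18) - 14 ≡ 28. → (18, 28)
3P: (18, 28) + (15, 14). λ = (14 - 28)/(15 - 18) ≡ 23/34 mod 37. 34⁻¹ ≡ 12 (mod 37), so λ ≡ 17.
  x = λ² - 18 - 15 = 289 - 33 ≡ 34; y = λ·(18 - 34) - 28 ≡ 33. → (34, 33)
4P: (34, 33) + (15, 14). λ = (14 - 33)/(15 - 34) ≡ 18/18 mod 37. 18⁻¹ ≡ 35 (mod 37), so λ ≡ 1.
  x = λ² - 34 - 15 = 1 - 49 ≡ 26; y = λ·(34 - 26) - 33 ≡ 12. → (26, 12)
5P: (26, 12) + (15, 14). λ = (14 - 12)/(15 - 26) ≡ 2/26 mod 37. 26⁻¹ ≡ 10 (mod 37) since 26·10 = 260 ≡ 1, so λ ≡ 20.
  x = λ² - 26 - 15 = 400 - 41 ≡ 26; y = λ·(26 - 26) - 12 ≡ 25. → (26, 25)
6P: (26, 25) + (15, 14). λ = (14 - 25)/(15 - 26) ≡ 26/26 mod 37. 26⁻¹ ≡ 10 (mod 37), so λ ≡ 1.
  x = λ² - 26 - 15 = 1 - 41 ≡ 34; y = λ·(26 - 34) - 25 ≡ 4. → (34, 4)
7P: (34, 4) + (15, 14). λ = (14 - 4)/(15 - 34) ≡ 10/18 mod 37. 18⁻¹ ≡ 35 (mod 37), so λ ≡ 17.
  x = λ² - 34 - 15 = 289 - 49 ≡ 18; y = λ·(34 - 18) - 4 ≡ 9. → (18, 9)
8P: (18, 9) + (15, 14). λ = (14 - 9)/(15 - 18) ≡ 5/34 mod 37. 34⁻¹ ≡ 12 (mod 37), so λ ≡ 23.
  x = λ² - 18 - 15 = 529 - 33 ≡ 15; y = λ·(18 - 15) - 9 ≡ 23. → (15, 23)
9P: (15, 23) + (15, 14): same x and y₁ ≡ -y₂, so the sum is O.
9P = O, so the order is 9.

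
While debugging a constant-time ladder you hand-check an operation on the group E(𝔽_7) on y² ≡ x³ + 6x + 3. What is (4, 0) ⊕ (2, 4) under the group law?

(4, 0) + (2, 4). λ = (4 - 0)/(2 - 4) ≡ 4/5 mod 7. 5⁻¹ ≡ 3 (mod 7), so λ ≡ 5.
  x = λ² - 4 - 2 = 25 - 6 ≡ 5; y = λ·(4 - 5) - 0 ≡ 2. → (5, 2)

(5, 2)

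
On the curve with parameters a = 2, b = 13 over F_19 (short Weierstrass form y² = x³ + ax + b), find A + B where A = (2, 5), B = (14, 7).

(12, 6)

(2, 5) + (14, 7). λ = (7 - 5)/(14 - 2) ≡ 2/12 mod 19. 12⁻¹ ≡ 8 (mod 19), so λ ≡ 16.
  x = λ² - 2 - 14 = 256 - 16 ≡ 12; y = λ·(2 - 12) - 5 ≡ 6. → (12, 6)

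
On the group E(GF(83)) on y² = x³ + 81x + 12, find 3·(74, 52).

Write Q = (74, 52).
Repeated addition: build up to 3Q.
2Q: tangent at (74, 52): λ = (3·74² + 81)/(2·52) ≡ 75/21. 21⁻¹ ≡ 4 (mod 83) since 21·4 = 84 ≡ 1, so λ ≡ 75·4 ≡ 51.
  x = λ² - 74 - 74 = 2601 - 148 ≡ 46; y = λ·(74 - 46) - 52 ≡ 48. → (46, 48)
3Q: (46, 48) + (74, 52). λ = (52 - 48)/(74 - 46) ≡ 4/28 mod 83. 28⁻¹ ≡ 3 (mod 83), so λ ≡ 12.
  x = λ² - 46 - 74 = 144 - 120 ≡ 24; y = λ·(46 - 24) - 48 ≡ 50. → (24, 50)

(24, 50)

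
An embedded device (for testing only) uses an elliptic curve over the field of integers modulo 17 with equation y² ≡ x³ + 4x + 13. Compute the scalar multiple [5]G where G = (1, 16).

Repeated addition: build up to 5G.
2G: tangent at (1, 16): λ = (3·1² + 4)/(2·16) ≡ 7/15. 15⁻¹ ≡ 8 (mod 17) since 15·8 = 120 ≡ 1, so λ ≡ 7·8 ≡ 5.
  x = λ² - 1 - 1 = 25 - 2 ≡ 6; y = λ·(1 - 6) - 16 ≡ 10. → (6, 10)
3G: (6, 10) + (1, 16). λ = (16 - 10)/(1 - 6) ≡ 6/12 mod 17. 12⁻¹ ≡ 10 (mod 17), so λ ≡ 9.
  x = λ² - 6 - 1 = 81 - 7 ≡ 6; y = λ·(6 - 6) - 10 ≡ 7. → (6, 7)
4G: (6, 7) + (1, 16). λ = (16 - 7)/(1 - 6) ≡ 9/12 mod 17. 12⁻¹ ≡ 10 (mod 17) since 12·10 = 120 ≡ 1, so λ ≡ 5.
  x = λ² - 6 - 1 = 25 - 7 ≡ 1; y = λ·(6 - 1) - 7 ≡ 1. → (1, 1)
5G: (1, 1) + (1, 16): same x and y₁ ≡ -y₂, so the sum is O.

O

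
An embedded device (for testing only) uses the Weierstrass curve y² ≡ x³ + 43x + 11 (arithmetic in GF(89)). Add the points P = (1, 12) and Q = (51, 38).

(1, 12) + (51, 38). λ = (38 - 12)/(51 - 1) ≡ 26/50 mod 89. 50⁻¹ ≡ 73 (mod 89), so λ ≡ 29.
  x = λ² - 1 - 51 = 841 - 52 ≡ 77; y = λ·(1 - 77) - 12 ≡ 9. → (77, 9)

(77, 9)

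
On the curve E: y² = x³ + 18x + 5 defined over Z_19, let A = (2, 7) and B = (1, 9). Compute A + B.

(1, 10)

(2, 7) + (1, 9). λ = (9 - 7)/(1 - 2) ≡ 2/18 mod 19. 18⁻¹ ≡ 18 (mod 19) since 18·18 = 324 ≡ 1, so λ ≡ 17.
  x = λ² - 2 - 1 = 289 - 3 ≡ 1; y = λ·(2 - 1) - 7 ≡ 10. → (1, 10)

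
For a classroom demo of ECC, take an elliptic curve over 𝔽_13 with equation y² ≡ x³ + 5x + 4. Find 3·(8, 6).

(4, 7)

Write G = (8, 6).
Repeated addition: build up to 3G.
2G: tangent at (8, 6): λ = (3·8² + 5)/(2·6) ≡ 2/12. 12⁻¹ ≡ 12 (mod 13), so λ ≡ 2·12 ≡ 11.
  x = λ² - 8 - 8 = 121 - 16 ≡ 1; y = λ·(8 - 1) - 6 ≡ 6. → (1, 6)
3G: (1, 6) + (8, 6). λ = (6 - 6)/(8 - 1) ≡ 0/7 mod 13. 7⁻¹ ≡ 2 (mod 13), so λ ≡ 0.
  x = λ² - 1 - 8 = 0 - 9 ≡ 4; y = λ·(1 - 4) - 6 ≡ 7. → (4, 7)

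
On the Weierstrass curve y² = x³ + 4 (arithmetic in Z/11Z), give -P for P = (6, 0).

(6, 0)

-(6, 0) = (6, -0 mod 11) = (6, 0).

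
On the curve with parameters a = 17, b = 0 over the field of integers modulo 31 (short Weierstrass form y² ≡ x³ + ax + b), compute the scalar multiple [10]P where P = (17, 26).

(7, 20)

Repeated addition: build up to 10P.
2P: tangent at (17, 26): λ = (3·17² + 17)/(2·26) ≡ 16/21. 21⁻¹ ≡ 3 (mod 31) since 21·3 = 63 ≡ 1, so λ ≡ 16·3 ≡ 17.
  x = λ² - 17 - 17 = 289 - 34 ≡ 7; y = λ·(17 - 7) - 26 ≡ 20. → (7, 20)
3P: (7, 20) + (17, 26). λ = (26 - 20)/(17 - 7) ≡ 6/10 mod 31. 10⁻¹ ≡ 28 (mod 31) since 10·28 = 280 ≡ 1, so λ ≡ 13.
  x = λ² - 7 - 17 = 169 - 24 ≡ 21; y = λ·(7 - 21) - 20 ≡ 15. → (21, 15)
4P: (21, 15) + (17, 26). λ = (26 - 15)/(17 - 21) ≡ 11/27 mod 31. 27⁻¹ ≡ 23 (mod 31) since 27·23 = 621 ≡ 1, so λ ≡ 5.
  x = λ² - 21 - 17 = 25 - 38 ≡ 18; y = λ·(21 - 18) - 15 ≡ 0. → (18, 0)
5P: (18, 0) + (17, 26). λ = (26 - 0)/(17 - 18) ≡ 26/30 mod 31. 30⁻¹ ≡ 30 (mod 31), so λ ≡ 5.
  x = λ² - 18 - 17 = 25 - 35 ≡ 21; y = λ·(18 - 21) - 0 ≡ 16. → (21, 16)
6P: (21, 16) + (17, 26). λ = (26 - 16)/(17 - 21) ≡ 10/27 mod 31. 27⁻¹ ≡ 23 (mod 31) since 27·23 = 621 ≡ 1, so λ ≡ 13.
  x = λ² - 21 - 17 = 169 - 38 ≡ 7; y = λ·(21 - 7) - 16 ≡ 11. → (7, 11)
7P: (7, 11) + (17, 26). λ = (26 - 11)/(17 - 7) ≡ 15/10 mod 31. 10⁻¹ ≡ 28 (mod 31), so λ ≡ 17.
  x = λ² - 7 - 17 = 289 - 24 ≡ 17; y = λ·(7 - 17) - 11 ≡ 5. → (17, 5)
8P: (17, 5) + (17, 26): same x and y₁ ≡ -y₂, so the sum is O.
9P: O + (17, 26) = (17, 26) (identity).
10P: tangent at (17, 26): λ = (3·17² + 17)/(2·26) ≡ 16/21. 21⁻¹ ≡ 3 (mod 31) since 21·3 = 63 ≡ 1, so λ ≡ 16·3 ≡ 17.
  x = λ² - 17 - 17 = 289 - 34 ≡ 7; y = λ·(17 - 7) - 26 ≡ 20. → (7, 20)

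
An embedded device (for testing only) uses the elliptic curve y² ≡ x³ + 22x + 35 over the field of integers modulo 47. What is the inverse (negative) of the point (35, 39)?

(35, 8)

-(35, 39) = (35, -39 mod 47) = (35, 8).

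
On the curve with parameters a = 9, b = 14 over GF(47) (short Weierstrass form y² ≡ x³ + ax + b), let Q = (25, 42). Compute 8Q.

Repeated addition: build up to 8Q.
2Q: tangent at (25, 42): λ = (3·25² + 9)/(2·42) ≡ 4/37. 37⁻¹ ≡ 14 (mod 47), so λ ≡ 4·14 ≡ 9.
  x = λ² - 25 - 25 = 81 - 50 ≡ 31; y = λ·(25 - 31) - 42 ≡ 45. → (31, 45)
3Q: (31, 45) + (25, 42). λ = (42 - 45)/(25 - 31) ≡ 44/41 mod 47. 41⁻¹ ≡ 39 (mod 47) since 41·39 = 1599 ≡ 1, so λ ≡ 24.
  x = λ² - 31 - 25 = 576 - 56 ≡ 3; y = λ·(31 - 3) - 45 ≡ 16. → (3, 16)
4Q: (3, 16) + (25, 42). λ = (42 - 16)/(25 - 3) ≡ 26/22 mod 47. 22⁻¹ ≡ 15 (mod 47), so λ ≡ 14.
  x = λ² - 3 - 25 = 196 - 28 ≡ 27; y = λ·(3 - 27) - 16 ≡ 24. → (27, 24)
5Q: (27, 24) + (25, 42). λ = (42 - 24)/(25 - 27) ≡ 18/45 mod 47. 45⁻¹ ≡ 23 (mod 47), so λ ≡ 38.
  x = λ² - 27 - 25 = 1444 - 52 ≡ 29; y = λ·(27 - 29) - 24 ≡ 41. → (29, 41)
6Q: (29, 41) + (25, 42). λ = (42 - 41)/(25 - 29) ≡ 1/43 mod 47. 43⁻¹ ≡ 35 (mod 47), so λ ≡ 35.
  x = λ² - 29 - 25 = 1225 - 54 ≡ 43; y = λ·(29 - 43) - 41 ≡ 33. → (43, 33)
7Q: (43, 33) + (25, 42). λ = (42 - 33)/(25 - 43) ≡ 9/29 mod 47. 29⁻¹ ≡ 13 (mod 47), so λ ≡ 23.
  x = λ² - 43 - 25 = 529 - 68 ≡ 38; y = λ·(43 - 38) - 33 ≡ 35. → (38, 35)
8Q: (38, 35) + (25, 42). λ = (42 - 35)/(25 - 38) ≡ 7/34 mod 47. 34⁻¹ ≡ 18 (mod 47) since 34·18 = 612 ≡ 1, so λ ≡ 32.
  x = λ² - 38 - 25 = 1024 - 63 ≡ 21; y = λ·(38 - 21) - 35 ≡ 39. → (21, 39)

(21, 39)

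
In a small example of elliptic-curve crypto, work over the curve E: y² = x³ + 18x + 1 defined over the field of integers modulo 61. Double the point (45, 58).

(52, 5)

tangent at (45, 58): λ = (3·45² + 18)/(2·58) ≡ 54/55. 55⁻¹ ≡ 10 (mod 61) since 55·10 = 550 ≡ 1, so λ ≡ 54·10 ≡ 52.
  x = λ² - 45 - 45 = 2704 - 90 ≡ 52; y = λ·(45 - 52) - 58 ≡ 5. → (52, 5)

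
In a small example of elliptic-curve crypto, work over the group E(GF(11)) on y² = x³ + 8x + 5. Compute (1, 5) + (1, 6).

O

The two points share x = 1 and their y-coordinates satisfy 5 + 6 ≡ 0 (mod 11), so they are inverses. Their sum is O.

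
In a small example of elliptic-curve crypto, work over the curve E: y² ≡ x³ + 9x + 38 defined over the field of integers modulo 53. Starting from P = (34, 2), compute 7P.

Repeated addition: build up to 7P.
2P: tangent at (34, 2): λ = (3·34² + 9)/(2·2) ≡ 32/4. 4⁻¹ ≡ 40 (mod 53) since 4·40 = 160 ≡ 1, so λ ≡ 32·40 ≡ 8.
  x = λ² - 34 - 34 = 64 - 68 ≡ 49; y = λ·(34 - 49) - 2 ≡ 37. → (49, 37)
3P: (49, 37) + (34, 2). λ = (2 - 37)/(34 - 49) ≡ 18/38 mod 53. 38⁻¹ ≡ 7 (mod 53) since 38·7 = 266 ≡ 1, so λ ≡ 20.
  x = λ² - 49 - 34 = 400 - 83 ≡ 52; y = λ·(49 - 52) - 37 ≡ 9. → (52, 9)
4P: (52, 9) + (34, 2). λ = (2 - 9)/(34 - 52) ≡ 46/35 mod 53. 35⁻¹ ≡ 50 (mod 53), so λ ≡ 21.
  x = λ² - 52 - 34 = 441 - 86 ≡ 37; y = λ·(52 - 37) - 9 ≡ 41. → (37, 41)
5P: (37, 41) + (34, 2). λ = (2 - 41)/(34 - 37) ≡ 14/50 mod 53. 50⁻¹ ≡ 35 (mod 53), so λ ≡ 13.
  x = λ² - 37 - 34 = 169 - 71 ≡ 45; y = λ·(37 - 45) - 41 ≡ 14. → (45, 14)
6P: (45, 14) + (34, 2). λ = (2 - 14)/(34 - 45) ≡ 41/42 mod 53. 42⁻¹ ≡ 24 (mod 53), so λ ≡ 30.
  x = λ² - 45 - 34 = 900 - 79 ≡ 26; y = λ·(45 - 26) - 14 ≡ 26. → (26, 26)
7P: (26, 26) + (34, 2). λ = (2 - 26)/(34 - 26) ≡ 29/8 mod 53. 8⁻¹ ≡ 20 (mod 53), so λ ≡ 50.
  x = λ² - 26 - 34 = 2500 - 60 ≡ 2; y = λ·(26 - 2) - 26 ≡ 8. → (2, 8)

(2, 8)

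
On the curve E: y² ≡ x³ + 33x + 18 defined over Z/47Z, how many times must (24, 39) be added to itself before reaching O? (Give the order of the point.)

4

2P: tangent at (24, 39): λ = (3·24² + 33)/(2·39) ≡ 22/31. 31⁻¹ ≡ 44 (mod 47), so λ ≡ 22·44 ≡ 28.
  x = λ² - 24 - 24 = 784 - 48 ≡ 31; y = λ·(24 - 31) - 39 ≡ 0. → (31, 0)
3P: (31, 0) + (24, 39). λ = (39 - 0)/(24 - 31) ≡ 39/40 mod 47. 40⁻¹ ≡ 20 (mod 47) since 40·20 = 800 ≡ 1, so λ ≡ 28.
  x = λ² - 31 - 24 = 784 - 55 ≡ 24; y = λ·(31 - 24) - 0 ≡ 8. → (24, 8)
4P: (24, 8) + (24, 39): same x and y₁ ≡ -y₂, so the sum is O.
4P = O, so the order is 4.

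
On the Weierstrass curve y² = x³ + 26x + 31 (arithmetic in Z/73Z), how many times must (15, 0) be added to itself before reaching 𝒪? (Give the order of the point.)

2P: (15, 0) + (15, 0): same x and y₁ ≡ -y₂, so the sum is 𝒪.
2P = 𝒪, so the order is 2.

2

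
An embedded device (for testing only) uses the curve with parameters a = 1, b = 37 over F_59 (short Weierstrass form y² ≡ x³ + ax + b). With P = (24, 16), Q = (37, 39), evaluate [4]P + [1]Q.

(56, 19)

First 4P:
Repeated addition: build up to 4P.
2P: tangent at (24, 16): λ = (3·24² + 1)/(2·16) ≡ 18/32. 32⁻¹ ≡ 24 (mod 59), so λ ≡ 18·24 ≡ 19.
  x = λ² - 24 - 24 = 361 - 48 ≡ 18; y = λ·(24 - 18) - 16 ≡ 39. → (18, 39)
3P: (18, 39) + (24, 16). λ = (16 - 39)/(24 - 18) ≡ 36/6 mod 59. 6⁻¹ ≡ 10 (mod 59), so λ ≡ 6.
  x = λ² - 18 - 24 = 36 - 42 ≡ 53; y = λ·(18 - 53) - 39 ≡ 46. → (53, 46)
4P: (53, 46) + (24, 16). λ = (16 - 46)/(24 - 53) ≡ 29/30 mod 59. 30⁻¹ ≡ 2 (mod 59) since 30·2 = 60 ≡ 1, so λ ≡ 58.
  x = λ² - 53 - 24 = 3364 - 77 ≡ 42; y = λ·(53 - 42) - 46 ≡ 2. → (42, 2)
4P = (42, 2).
Finally 4P + Q:
(42, 2) + (37, 39). λ = (39 - 2)/(37 - 42) ≡ 37/54 mod 59. 54⁻¹ ≡ 47 (mod 59), so λ ≡ 28.
  x = λ² - 42 - 37 = 784 - 79 ≡ 56; y = λ·(42 - 56) - 2 ≡ 19. → (56, 19)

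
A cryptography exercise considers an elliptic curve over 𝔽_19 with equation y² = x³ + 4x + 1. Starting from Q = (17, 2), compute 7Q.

Double-and-add on 7 = (111)₂. Start with Q = (17, 2) for the leading 1-bit.
double: tangent at (17, 2): λ = (3·17² + 4)/(2·2) ≡ 16/4. 4⁻¹ ≡ 5 (mod 19), so λ ≡ 16·5 ≡ 4.
  x = λ² - 17 - 17 = 16 - 34 ≡ 1; y = λ·(17 - 1) - 2 ≡ 5. → (1, 5)
add Q: (1, 5) + (17, 2). λ = (2 - 5)/(17 - 1) ≡ 16/16 mod 19. 16⁻¹ ≡ 6 (mod 19) since 16·6 = 96 ≡ 1, so λ ≡ 1.
  x = λ² - 1 - 17 = 1 - 18 ≡ 2; y = λ·(1 - 2) - 5 ≡ 13. → (2, 13)
double: tangent at (2, 13): λ = (3·2² + 4)/(2·13) ≡ 16/7. 7⁻¹ ≡ 11 (mod 19) since 7·11 = 77 ≡ 1, so λ ≡ 16·11 ≡ 5.
  x = λ² - 2 - 2 = 25 - 4 ≡ 2; y = λ·(2 - 2) - 13 ≡ 6. → (2, 6)
add Q: (2, 6) + (17, 2). λ = (2 - 6)/(17 - 2) ≡ 15/15 mod 19. 15⁻¹ ≡ 14 (mod 19), so λ ≡ 1.
  x = λ² - 2 - 17 = 1 - 19 ≡ 1; y = λ·(2 - 1) - 6 ≡ 14. → (1, 14)

(1, 14)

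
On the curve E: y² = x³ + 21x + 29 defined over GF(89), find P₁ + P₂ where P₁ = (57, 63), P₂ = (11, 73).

(16, 79)

(57, 63) + (11, 73). λ = (73 - 63)/(11 - 57) ≡ 10/43 mod 89. 43⁻¹ ≡ 29 (mod 89), so λ ≡ 23.
  x = λ² - 57 - 11 = 529 - 68 ≡ 16; y = λ·(57 - 16) - 63 ≡ 79. → (16, 79)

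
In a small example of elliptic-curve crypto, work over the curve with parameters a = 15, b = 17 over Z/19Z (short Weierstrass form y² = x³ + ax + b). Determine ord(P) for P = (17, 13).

10

2P: tangent at (17, 13): λ = (3·17² + 15)/(2·13) ≡ 8/7. 7⁻¹ ≡ 11 (mod 19) since 7·11 = 77 ≡ 1, so λ ≡ 8·11 ≡ 12.
  x = λ² - 17 - 17 = 144 - 34 ≡ 15; y = λ·(17 - 15) - 13 ≡ 11. → (15, 11)
3P: (15, 11) + (17, 13). λ = (13 - 11)/(17 - 15) ≡ 2/2 mod 19. 2⁻¹ ≡ 10 (mod 19), so λ ≡ 1.
  x = λ² - 15 - 17 = 1 - 32 ≡ 7; y = λ·(15 - 7) - 11 ≡ 16. → (7, 16)
4P: (7, 16) + (17, 13). λ = (13 - 16)/(17 - 7) ≡ 16/10 mod 19. 10⁻¹ ≡ 2 (mod 19) since 10·2 = 20 ≡ 1, so λ ≡ 13.
  x = λ² - 7 - 17 = 169 - 24 ≡ 12; y = λ·(7 - 12) - 16 ≡ 14. → (12, 14)
5P: (12, 14) + (17, 13). λ = (13 - 14)/(17 - 12) ≡ 18/5 mod 19. 5⁻¹ ≡ 4 (mod 19) since 5·4 = 20 ≡ 1, so λ ≡ 15.
  x = λ² - 12 - 17 = 225 - 29 ≡ 6; y = λ·(12 - 6) - 14 ≡ 0. → (6, 0)
6P: (6, 0) + (17, 13). λ = (13 - 0)/(17 - 6) ≡ 13/11 mod 19. 11⁻¹ ≡ 7 (mod 19), so λ ≡ 15.
  x = λ² - 6 - 17 = 225 - 23 ≡ 12; y = λ·(6 - 12) - 0 ≡ 5. → (12, 5)
7P: (12, 5) + (17, 13). λ = (13 - 5)/(17 - 12) ≡ 8/5 mod 19. 5⁻¹ ≡ 4 (mod 19), so λ ≡ 13.
  x = λ² - 12 - 17 = 169 - 29 ≡ 7; y = λ·(12 - 7) - 5 ≡ 3. → (7, 3)
8P: (7, 3) + (17, 13). λ = (13 - 3)/(17 - 7) ≡ 10/10 mod 19. 10⁻¹ ≡ 2 (mod 19) since 10·2 = 20 ≡ 1, so λ ≡ 1.
  x = λ² - 7 - 17 = 1 - 24 ≡ 15; y = λ·(7 - 15) - 3 ≡ 8. → (15, 8)
9P: (15, 8) + (17, 13). λ = (13 - 8)/(17 - 15) ≡ 5/2 mod 19. 2⁻¹ ≡ 10 (mod 19) since 2·10 = 20 ≡ 1, so λ ≡ 12.
  x = λ² - 15 - 17 = 144 - 32 ≡ 17; y = λ·(15 - 17) - 8 ≡ 6. → (17, 6)
10P: (17, 6) + (17, 13): same x and y₁ ≡ -y₂, so the sum is ∞.
10P = ∞, so the order is 10.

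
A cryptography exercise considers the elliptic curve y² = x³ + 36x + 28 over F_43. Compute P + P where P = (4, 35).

(33, 42)

tangent at (4, 35): λ = (3·4² + 36)/(2·35) ≡ 41/27. 27⁻¹ ≡ 8 (mod 43), so λ ≡ 41·8 ≡ 27.
  x = λ² - 4 - 4 = 729 - 8 ≡ 33; y = λ·(4 - 33) - 35 ≡ 42. → (33, 42)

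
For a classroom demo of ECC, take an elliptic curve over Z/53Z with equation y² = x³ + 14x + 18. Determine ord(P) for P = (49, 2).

7

2P: tangent at (49, 2): λ = (3·49² + 14)/(2·2) ≡ 9/4. 4⁻¹ ≡ 40 (mod 53) since 4·40 = 160 ≡ 1, so λ ≡ 9·40 ≡ 42.
  x = λ² - 49 - 49 = 1764 - 98 ≡ 23; y = λ·(49 - 23) - 2 ≡ 30. → (23, 30)
3P: (23, 30) + (49, 2). λ = (2 - 30)/(49 - 23) ≡ 25/26 mod 53. 26⁻¹ ≡ 51 (mod 53), so λ ≡ 3.
  x = λ² - 23 - 49 = 9 - 72 ≡ 43; y = λ·(23 - 43) - 30 ≡ 16. → (43, 16)
4P: (43, 16) + (49, 2). λ = (2 - 16)/(49 - 43) ≡ 39/6 mod 53. 6⁻¹ ≡ 9 (mod 53), so λ ≡ 33.
  x = λ² - 43 - 49 = 1089 - 92 ≡ 43; y = λ·(43 - 43) - 16 ≡ 37. → (43, 37)
5P: (43, 37) + (49, 2). λ = (2 - 37)/(49 - 43) ≡ 18/6 mod 53. 6⁻¹ ≡ 9 (mod 53), so λ ≡ 3.
  x = λ² - 43 - 49 = 9 - 92 ≡ 23; y = λ·(43 - 23) - 37 ≡ 23. → (23, 23)
6P: (23, 23) + (49, 2). λ = (2 - 23)/(49 - 23) ≡ 32/26 mod 53. 26⁻¹ ≡ 51 (mod 53), so λ ≡ 42.
  x = λ² - 23 - 49 = 1764 - 72 ≡ 49; y = λ·(23 - 49) - 23 ≡ 51. → (49, 51)
7P: (49, 51) + (49, 2): same x and y₁ ≡ -y₂, so the sum is ∞.
7P = ∞, so the order is 7.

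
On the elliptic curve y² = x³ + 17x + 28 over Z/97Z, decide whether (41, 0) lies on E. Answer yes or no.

yes

y² = 0² ≡ 0; x³ + 17x + 28 = 69646 ≡ 0 (mod 97). 0 = 0.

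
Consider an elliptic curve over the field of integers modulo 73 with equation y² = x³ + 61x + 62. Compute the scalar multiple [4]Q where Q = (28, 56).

(60, 49)

Repeated addition: build up to 4Q.
2Q: tangent at (28, 56): λ = (3·28² + 61)/(2·56) ≡ 4/39. 39⁻¹ ≡ 15 (mod 73), so λ ≡ 4·15 ≡ 60.
  x = λ² - 28 - 28 = 3600 - 56 ≡ 40; y = λ·(28 - 40) - 56 ≡ 27. → (40, 27)
3Q: (40, 27) + (28, 56). λ = (56 - 27)/(28 - 40) ≡ 29/61 mod 73. 61⁻¹ ≡ 6 (mod 73), so λ ≡ 28.
  x = λ² - 40 - 28 = 784 - 68 ≡ 59; y = λ·(40 - 59) - 27 ≡ 25. → (59, 25)
4Q: (59, 25) + (28, 56). λ = (56 - 25)/(28 - 59) ≡ 31/42 mod 73. 42⁻¹ ≡ 40 (mod 73), so λ ≡ 72.
  x = λ² - 59 - 28 = 5184 - 87 ≡ 60; y = λ·(59 - 60) - 25 ≡ 49. → (60, 49)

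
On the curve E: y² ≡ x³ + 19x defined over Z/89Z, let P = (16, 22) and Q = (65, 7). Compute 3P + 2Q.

(16, 67)

First 3P:
Repeated addition: build up to 3P.
2P: tangent at (16, 22): λ = (3·16² + 19)/(2·22) ≡ 75/44. 44⁻¹ ≡ 87 (mod 89), so λ ≡ 75·87 ≡ 28.
  x = λ² - 16 - 16 = 784 - 32 ≡ 40; y = λ·(16 - 40) - 22 ≡ 18. → (40, 18)
3P: (40, 18) + (16, 22). λ = (22 - 18)/(16 - 40) ≡ 4/65 mod 89. 65⁻¹ ≡ 63 (mod 89), so λ ≡ 74.
  x = λ² - 40 - 16 = 5476 - 56 ≡ 80; y = λ·(40 - 80) - 18 ≡ 48. → (80, 48)
3P = (80, 48).
Next 2Q:
Repeated addition: build up to 2Q.
2Q: tangent at (65, 7): λ = (3·65² + 19)/(2·7) ≡ 56/14. 14⁻¹ ≡ 70 (mod 89), so λ ≡ 56·70 ≡ 4.
  x = λ² - 65 - 65 = 16 - 130 ≡ 64; y = λ·(65 - 64) - 7 ≡ 86. → (64, 86)
2Q = (64, 86).
Finally 3P + 2Q:
(80, 48) + (64, 86). λ = (86 - 48)/(64 - 80) ≡ 38/73 mod 89. 73⁻¹ ≡ 50 (mod 89), so λ ≡ 31.
  x = λ² - 80 - 64 = 961 - 144 ≡ 16; y = λ·(80 - 16) - 48 ≡ 67. → (16, 67)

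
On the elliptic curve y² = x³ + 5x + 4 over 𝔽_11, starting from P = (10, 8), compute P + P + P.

Repeated addition: build up to 3P.
2P: tangent at (10, 8): λ = (3·10² + 5)/(2·8) ≡ 8/5. 5⁻¹ ≡ 9 (mod 11), so λ ≡ 8·9 ≡ 6.
  x = λ² - 10 - 10 = 36 - 20 ≡ 5; y = λ·(10 - 5) - 8 ≡ 0. → (5, 0)
3P: (5, 0) + (10, 8). λ = (8 - 0)/(10 - 5) ≡ 8/5 mod 11. 5⁻¹ ≡ 9 (mod 11), so λ ≡ 6.
  x = λ² - 5 - 10 = 36 - 15 ≡ 10; y = λ·(5 - 10) - 0 ≡ 3. → (10, 3)

(10, 3)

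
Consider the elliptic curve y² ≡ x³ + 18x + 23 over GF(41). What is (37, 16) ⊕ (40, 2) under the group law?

(4, 35)

(37, 16) + (40, 2). λ = (2 - 16)/(40 - 37) ≡ 27/3 mod 41. 3⁻¹ ≡ 14 (mod 41), so λ ≡ 9.
  x = λ² - 37 - 40 = 81 - 77 ≡ 4; y = λ·(37 - 4) - 16 ≡ 35. → (4, 35)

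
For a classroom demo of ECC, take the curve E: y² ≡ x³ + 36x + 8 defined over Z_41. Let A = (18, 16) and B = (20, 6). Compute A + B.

(28, 34)

(18, 16) + (20, 6). λ = (6 - 16)/(20 - 18) ≡ 31/2 mod 41. 2⁻¹ ≡ 21 (mod 41), so λ ≡ 36.
  x = λ² - 18 - 20 = 1296 - 38 ≡ 28; y = λ·(18 - 28) - 16 ≡ 34. → (28, 34)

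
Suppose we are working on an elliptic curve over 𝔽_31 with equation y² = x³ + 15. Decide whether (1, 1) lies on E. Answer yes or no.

no

y² = 1² ≡ 1; x³ + 0x + 15 = 16 ≡ 16 (mod 31). 1 ≠ 16.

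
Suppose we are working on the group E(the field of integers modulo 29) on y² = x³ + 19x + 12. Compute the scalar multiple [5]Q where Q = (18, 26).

(6, 20)

Double-and-add on 5 = (101)₂. Start with Q = (18, 26) for the leading 1-bit.
double: tangent at (18, 26): λ = (3·18² + 19)/(2·26) ≡ 5/23. 23⁻¹ ≡ 24 (mod 29), so λ ≡ 5·24 ≡ 4.
  x = λ² - 18 - 18 = 16 - 36 ≡ 9; y = λ·(18 - 9) - 26 ≡ 10. → (9, 10)
double: tangent at (9, 10): λ = (3·9² + 19)/(2·10) ≡ 1/20. 20⁻¹ ≡ 16 (mod 29), so λ ≡ 1·16 ≡ 16.
  x = λ² - 9 - 9 = 256 - 18 ≡ 6; y = λ·(9 - 6) - 10 ≡ 9. → (6, 9)
add Q: (6, 9) + (18, 26). λ = (26 - 9)/(18 - 6) ≡ 17/12 mod 29. 12⁻¹ ≡ 17 (mod 29), so λ ≡ 28.
  x = λ² - 6 - 18 = 784 - 24 ≡ 6; y = λ·(6 - 6) - 9 ≡ 20. → (6, 20)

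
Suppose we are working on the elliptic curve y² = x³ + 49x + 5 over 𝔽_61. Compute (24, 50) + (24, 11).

The two points share x = 24 and their y-coordinates satisfy 50 + 11 ≡ 0 (mod 61), so they are inverses. Their sum is O.

O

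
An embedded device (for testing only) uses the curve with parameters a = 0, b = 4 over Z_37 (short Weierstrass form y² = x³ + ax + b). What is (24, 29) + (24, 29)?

(35, 12)

tangent at (24, 29): λ = (3·24² + 0)/(2·29) ≡ 26/21. 21⁻¹ ≡ 30 (mod 37), so λ ≡ 26·30 ≡ 3.
  x = λ² - 24 - 24 = 9 - 48 ≡ 35; y = λ·(24 - 35) - 29 ≡ 12. → (35, 12)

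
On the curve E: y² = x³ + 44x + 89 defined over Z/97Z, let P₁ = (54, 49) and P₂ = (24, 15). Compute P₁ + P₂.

(54, 49) + (24, 15). λ = (15 - 49)/(24 - 54) ≡ 63/67 mod 97. 67⁻¹ ≡ 42 (mod 97), so λ ≡ 27.
  x = λ² - 54 - 24 = 729 - 78 ≡ 69; y = λ·(54 - 69) - 49 ≡ 31. → (69, 31)

(69, 31)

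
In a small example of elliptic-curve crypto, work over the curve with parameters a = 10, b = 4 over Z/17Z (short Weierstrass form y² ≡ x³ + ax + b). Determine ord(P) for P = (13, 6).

12

2P: tangent at (13, 6): λ = (3·13² + 10)/(2·6) ≡ 7/12. 12⁻¹ ≡ 10 (mod 17) since 12·10 = 120 ≡ 1, so λ ≡ 7·10 ≡ 2.
  x = λ² - 13 - 13 = 4 - 26 ≡ 12; y = λ·(13 - 12) - 6 ≡ 13. → (12, 13)
3P: (12, 13) + (13, 6). λ = (6 - 13)/(13 - 12) ≡ 10/1 mod 17. 1⁻¹ ≡ 1 (mod 17) since 1·1 = 1 ≡ 1, so λ ≡ 10.
  x = λ² - 12 - 13 = 100 - 25 ≡ 7; y = λ·(12 - 7) - 13 ≡ 3. → (7, 3)
4P: (7, 3) + (13, 6). λ = (6 - 3)/(13 - 7) ≡ 3/6 mod 17. 6⁻¹ ≡ 3 (mod 17), so λ ≡ 9.
  x = λ² - 7 - 13 = 81 - 20 ≡ 10; y = λ·(7 - 10) - 3 ≡ 4. → (10, 4)
5P: (10, 4) + (13, 6). λ = (6 - 4)/(13 - 10) ≡ 2/3 mod 17. 3⁻¹ ≡ 6 (mod 17) since 3·6 = 18 ≡ 1, so λ ≡ 12.
  x = λ² - 10 - 13 = 144 - 23 ≡ 2; y = λ·(10 - 2) - 4 ≡ 7. → (2, 7)
6P: (2, 7) + (13, 6). λ = (6 - 7)/(13 - 2) ≡ 16/11 mod 17. 11⁻¹ ≡ 14 (mod 17), so λ ≡ 3.
  x = λ² - 2 - 13 = 9 - 15 ≡ 11; y = λ·(2 - 11) - 7 ≡ 0. → (11, 0)
7P: (11, 0) + (13, 6). λ = (6 - 0)/(13 - 11) ≡ 6/2 mod 17. 2⁻¹ ≡ 9 (mod 17), so λ ≡ 3.
  x = λ² - 11 - 13 = 9 - 24 ≡ 2; y = λ·(11 - 2) - 0 ≡ 10. → (2, 10)
8P: (2, 10) + (13, 6). λ = (6 - 10)/(13 - 2) ≡ 13/11 mod 17. 11⁻¹ ≡ 14 (mod 17) since 11·14 = 154 ≡ 1, so λ ≡ 12.
  x = λ² - 2 - 13 = 144 - 15 ≡ 10; y = λ·(2 - 10) - 10 ≡ 13. → (10, 13)
9P: (10, 13) + (13, 6). λ = (6 - 13)/(13 - 10) ≡ 10/3 mod 17. 3⁻¹ ≡ 6 (mod 17), so λ ≡ 9.
  x = λ² - 10 - 13 = 81 - 23 ≡ 7; y = λ·(10 - 7) - 13 ≡ 14. → (7, 14)
10P: (7, 14) + (13, 6). λ = (6 - 14)/(13 - 7) ≡ 9/6 mod 17. 6⁻¹ ≡ 3 (mod 17), so λ ≡ 10.
  x = λ² - 7 - 13 = 100 - 20 ≡ 12; y = λ·(7 - 12) - 14 ≡ 4. → (12, 4)
11P: (12, 4) + (13, 6). λ = (6 - 4)/(13 - 12) ≡ 2/1 mod 17. 1⁻¹ ≡ 1 (mod 17) since 1·1 = 1 ≡ 1, so λ ≡ 2.
  x = λ² - 12 - 13 = 4 - 25 ≡ 13; y = λ·(12 - 13) - 4 ≡ 11. → (13, 11)
12P: (13, 11) + (13, 6): same x and y₁ ≡ -y₂, so the sum is O.
12P = O, so the order is 12.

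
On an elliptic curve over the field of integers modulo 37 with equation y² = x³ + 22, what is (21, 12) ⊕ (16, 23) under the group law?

(30, 30)

(21, 12) + (16, 23). λ = (23 - 12)/(16 - 21) ≡ 11/32 mod 37. 32⁻¹ ≡ 22 (mod 37), so λ ≡ 20.
  x = λ² - 21 - 16 = 400 - 37 ≡ 30; y = λ·(21 - 30) - 12 ≡ 30. → (30, 30)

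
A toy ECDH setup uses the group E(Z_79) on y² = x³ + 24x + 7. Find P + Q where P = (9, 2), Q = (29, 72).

(9, 2) + (29, 72). λ = (72 - 2)/(29 - 9) ≡ 70/20 mod 79. 20⁻¹ ≡ 4 (mod 79), so λ ≡ 43.
  x = λ² - 9 - 29 = 1849 - 38 ≡ 73; y = λ·(9 - 73) - 2 ≡ 11. → (73, 11)

(73, 11)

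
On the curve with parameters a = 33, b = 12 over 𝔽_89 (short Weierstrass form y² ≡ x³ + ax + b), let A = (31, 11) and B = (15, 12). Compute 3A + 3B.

First 3A:
Repeated addition: build up to 3A.
2A: tangent at (31, 11): λ = (3·31² + 33)/(2·11) ≡ 68/22. 22⁻¹ ≡ 85 (mod 89), so λ ≡ 68·85 ≡ 84.
  x = λ² - 31 - 31 = 7056 - 62 ≡ 52; y = λ·(31 - 52) - 11 ≡ 5. → (52, 5)
3A: (52, 5) + (31, 11). λ = (11 - 5)/(31 - 52) ≡ 6/68 mod 89. 68⁻¹ ≡ 72 (mod 89) since 68·72 = 4896 ≡ 1, so λ ≡ 76.
  x = λ² - 52 - 31 = 5776 - 83 ≡ 86; y = λ·(52 - 86) - 5 ≡ 81. → (86, 81)
3A = (86, 81).
Next 3B:
Repeated addition: build up to 3B.
2B: tangent at (15, 12): λ = (3·15² + 33)/(2·12) ≡ 85/24. 24⁻¹ ≡ 26 (mod 89) since 24·26 = 624 ≡ 1, so λ ≡ 85·26 ≡ 74.
  x = λ² - 15 - 15 = 5476 - 30 ≡ 17; y = λ·(15 - 17) - 12 ≡ 18. → (17, 18)
3B: (17, 18) + (15, 12). λ = (12 - 18)/(15 - 17) ≡ 83/87 mod 89. 87⁻¹ ≡ 44 (mod 89) since 87·44 = 3828 ≡ 1, so λ ≡ 3.
  x = λ² - 17 - 15 = 9 - 32 ≡ 66; y = λ·(17 - 66) - 18 ≡ 13. → (66, 13)
3B = (66, 13).
Finally 3A + 3B:
(86, 81) + (66, 13). λ = (13 - 81)/(66 - 86) ≡ 21/69 mod 89. 69⁻¹ ≡ 40 (mod 89), so λ ≡ 39.
  x = λ² - 86 - 66 = 1521 - 152 ≡ 34; y = λ·(86 - 34) - 81 ≡ 78. → (34, 78)

(34, 78)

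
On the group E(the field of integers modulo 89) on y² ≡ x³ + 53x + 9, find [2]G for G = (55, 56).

(13, 74)

tangent at (55, 56): λ = (3·55² + 53)/(2·56) ≡ 50/23. 23⁻¹ ≡ 31 (mod 89), so λ ≡ 50·31 ≡ 37.
  x = λ² - 55 - 55 = 1369 - 110 ≡ 13; y = λ·(55 - 13) - 56 ≡ 74. → (13, 74)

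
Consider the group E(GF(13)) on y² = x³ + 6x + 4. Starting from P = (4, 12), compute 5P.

(12, 6)

Double-and-add on 5 = (101)₂. Start with P = (4, 12) for the leading 1-bit.
double: tangent at (4, 12): λ = (3·4² + 6)/(2·12) ≡ 2/11. 11⁻¹ ≡ 6 (mod 13), so λ ≡ 2·6 ≡ 12.
  x = λ² - 4 - 4 = 144 - 8 ≡ 6; y = λ·(4 - 6) - 12 ≡ 3. → (6, 3)
double: tangent at (6, 3): λ = (3·6² + 6)/(2·3) ≡ 10/6. 6⁻¹ ≡ 11 (mod 13), so λ ≡ 10·11 ≡ 6.
  x = λ² - 6 - 6 = 36 - 12 ≡ 11; y = λ·(6 - 11) - 3 ≡ 6. → (11, 6)
add P: (11, 6) + (4, 12). λ = (12 - 6)/(4 - 11) ≡ 6/6 mod 13. 6⁻¹ ≡ 11 (mod 13) since 6·11 = 66 ≡ 1, so λ ≡ 1.
  x = λ² - 11 - 4 = 1 - 15 ≡ 12; y = λ·(11 - 12) - 6 ≡ 6. → (12, 6)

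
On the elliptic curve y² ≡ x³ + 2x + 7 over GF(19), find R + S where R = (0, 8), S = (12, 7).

(14, 9)

(0, 8) + (12, 7). λ = (7 - 8)/(12 - 0) ≡ 18/12 mod 19. 12⁻¹ ≡ 8 (mod 19) since 12·8 = 96 ≡ 1, so λ ≡ 11.
  x = λ² - 0 - 12 = 121 - 12 ≡ 14; y = λ·(0 - 14) - 8 ≡ 9. → (14, 9)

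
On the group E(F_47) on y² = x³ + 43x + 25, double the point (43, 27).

tangent at (43, 27): λ = (3·43² + 43)/(2·27) ≡ 44/7. 7⁻¹ ≡ 27 (mod 47) since 7·27 = 189 ≡ 1, so λ ≡ 44·27 ≡ 13.
  x = λ² - 43 - 43 = 169 - 86 ≡ 36; y = λ·(43 - 36) - 27 ≡ 17. → (36, 17)

(36, 17)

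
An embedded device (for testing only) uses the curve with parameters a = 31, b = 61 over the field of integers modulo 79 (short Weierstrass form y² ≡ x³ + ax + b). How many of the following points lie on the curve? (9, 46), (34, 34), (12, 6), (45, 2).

1

(9, 46): 46² ≡ 62, rhs ≡ 42 → off.
(34, 34): 34² ≡ 50, rhs ≡ 50 → on.
(12, 6): 6² ≡ 36, rhs ≡ 28 → off.
(45, 2): 2² ≡ 4, rhs ≡ 72 → off.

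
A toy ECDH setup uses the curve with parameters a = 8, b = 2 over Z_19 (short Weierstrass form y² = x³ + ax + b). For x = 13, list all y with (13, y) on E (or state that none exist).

2, 17

x³ + 8x + 2 = 2303 ≡ 4 (mod 19).
Square roots of 4 mod 19: 2 and 17 (since 2² = 4 ≡ 4).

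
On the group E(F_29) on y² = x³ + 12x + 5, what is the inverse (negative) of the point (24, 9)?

(24, 20)

-(24, 9) = (24, -9 mod 29) = (24, 20).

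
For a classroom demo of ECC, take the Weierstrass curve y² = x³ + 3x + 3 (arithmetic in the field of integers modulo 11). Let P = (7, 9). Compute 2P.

(9, 0)

tangent at (7, 9): λ = (3·7² + 3)/(2·9) ≡ 7/7. 7⁻¹ ≡ 8 (mod 11), so λ ≡ 7·8 ≡ 1.
  x = λ² - 7 - 7 = 1 - 14 ≡ 9; y = λ·(7 - 9) - 9 ≡ 0. → (9, 0)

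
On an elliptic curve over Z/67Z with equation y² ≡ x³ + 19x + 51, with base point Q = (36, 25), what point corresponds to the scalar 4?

(45, 43)

Double-and-add on 4 = (100)₂. Start with Q = (36, 25) for the leading 1-bit.
double: tangent at (36, 25): λ = (3·36² + 19)/(2·25) ≡ 21/50. 50⁻¹ ≡ 63 (mod 67), so λ ≡ 21·63 ≡ 50.
  x = λ² - 36 - 36 = 2500 - 72 ≡ 16; y = λ·(36 - 16) - 25 ≡ 37. → (16, 37)
double: tangent at (16, 37): λ = (3·16² + 19)/(2·37) ≡ 50/7. 7⁻¹ ≡ 48 (mod 67), so λ ≡ 50·48 ≡ 55.
  x = λ² - 16 - 16 = 3025 - 32 ≡ 45; y = λ·(16 - 45) - 37 ≡ 43. → (45, 43)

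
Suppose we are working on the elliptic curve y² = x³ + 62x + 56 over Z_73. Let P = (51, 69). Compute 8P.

(49, 72)

Repeated addition: build up to 8P.
2P: tangent at (51, 69): λ = (3·51² + 62)/(2·69) ≡ 54/65. 65⁻¹ ≡ 9 (mod 73) since 65·9 = 585 ≡ 1, so λ ≡ 54·9 ≡ 48.
  x = λ² - 51 - 51 = 2304 - 102 ≡ 12; y = λ·(51 - 12) - 69 ≡ 51. → (12, 51)
3P: (12, 51) + (51, 69). λ = (69 - 51)/(51 - 12) ≡ 18/39 mod 73. 39⁻¹ ≡ 15 (mod 73), so λ ≡ 51.
  x = λ² - 12 - 51 = 2601 - 63 ≡ 56; y = λ·(12 - 56) - 51 ≡ 41. → (56, 41)
4P: (56, 41) + (51, 69). λ = (69 - 41)/(51 - 56) ≡ 28/68 mod 73. 68⁻¹ ≡ 29 (mod 73) since 68·29 = 1972 ≡ 1, so λ ≡ 9.
  x = λ² - 56 - 51 = 81 - 107 ≡ 47; y = λ·(56 - 47) - 41 ≡ 40. → (47, 40)
5P: (47, 40) + (51, 69). λ = (69 - 40)/(51 - 47) ≡ 29/4 mod 73. 4⁻¹ ≡ 55 (mod 73), so λ ≡ 62.
  x = λ² - 47 - 51 = 3844 - 98 ≡ 23; y = λ·(47 - 23) - 40 ≡ 61. → (23, 61)
6P: (23, 61) + (51, 69). λ = (69 - 61)/(51 - 23) ≡ 8/28 mod 73. 28⁻¹ ≡ 60 (mod 73), so λ ≡ 42.
  x = λ² - 23 - 51 = 1764 - 74 ≡ 11; y = λ·(23 - 11) - 61 ≡ 5. → (11, 5)
7P: (11, 5) + (51, 69). λ = (69 - 5)/(51 - 11) ≡ 64/40 mod 73. 40⁻¹ ≡ 42 (mod 73), so λ ≡ 60.
  x = λ² - 11 - 51 = 3600 - 62 ≡ 34; y = λ·(11 - 34) - 5 ≡ 2. → (34, 2)
8P: (34, 2) + (51, 69). λ = (69 - 2)/(51 - 34) ≡ 67/17 mod 73. 17⁻¹ ≡ 43 (mod 73), so λ ≡ 34.
  x = λ² - 34 - 51 = 1156 - 85 ≡ 49; y = λ·(34 - 49) - 2 ≡ 72. → (49, 72)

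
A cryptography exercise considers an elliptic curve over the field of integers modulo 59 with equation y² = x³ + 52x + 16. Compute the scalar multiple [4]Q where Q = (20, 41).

(30, 16)

Double-and-add on 4 = (100)₂. Start with Q = (20, 41) for the leading 1-bit.
double: tangent at (20, 41): λ = (3·20² + 52)/(2·41) ≡ 13/23. 23⁻¹ ≡ 18 (mod 59), so λ ≡ 13·18 ≡ 57.
  x = λ² - 20 - 20 = 3249 - 40 ≡ 23; y = λ·(20 - 23) - 41 ≡ 24. → (23, 24)
double: tangent at (23, 24): λ = (3·23² + 52)/(2·24) ≡ 46/48. 48⁻¹ ≡ 16 (mod 59), so λ ≡ 46·16 ≡ 28.
  x = λ² - 23 - 23 = 784 - 46 ≡ 30; y = λ·(23 - 30) - 24 ≡ 16. → (30, 16)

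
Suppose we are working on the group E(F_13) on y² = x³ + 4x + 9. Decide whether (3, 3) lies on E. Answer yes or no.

yes

y² = 3² ≡ 9; x³ + 4x + 9 = 48 ≡ 9 (mod 13). 9 = 9.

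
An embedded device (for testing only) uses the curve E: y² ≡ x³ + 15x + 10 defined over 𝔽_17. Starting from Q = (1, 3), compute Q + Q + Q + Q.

(4, 7)

Double-and-add on 4 = (100)₂. Start with Q = (1, 3) for the leading 1-bit.
double: tangent at (1, 3): λ = (3·1² + 15)/(2·3) ≡ 1/6. 6⁻¹ ≡ 3 (mod 17) since 6·3 = 18 ≡ 1, so λ ≡ 1·3 ≡ 3.
  x = λ² - 1 - 1 = 9 - 2 ≡ 7; y = λ·(1 - 7) - 3 ≡ 13. → (7, 13)
double: tangent at (7, 13): λ = (3·7² + 15)/(2·13) ≡ 9/9. 9⁻¹ ≡ 2 (mod 17) since 9·2 = 18 ≡ 1, so λ ≡ 9·2 ≡ 1.
  x = λ² - 7 - 7 = 1 - 14 ≡ 4; y = λ·(7 - 4) - 13 ≡ 7. → (4, 7)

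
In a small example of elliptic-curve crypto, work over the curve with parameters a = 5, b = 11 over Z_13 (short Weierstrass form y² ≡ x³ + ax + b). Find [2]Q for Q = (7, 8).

(8, 2)

tangent at (7, 8): λ = (3·7² + 5)/(2·8) ≡ 9/3. 3⁻¹ ≡ 9 (mod 13), so λ ≡ 9·9 ≡ 3.
  x = λ² - 7 - 7 = 9 - 14 ≡ 8; y = λ·(7 - 8) - 8 ≡ 2. → (8, 2)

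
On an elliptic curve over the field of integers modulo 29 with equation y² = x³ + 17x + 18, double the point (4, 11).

(22, 7)

tangent at (4, 11): λ = (3·4² + 17)/(2·11) ≡ 7/22. 22⁻¹ ≡ 4 (mod 29) since 22·4 = 88 ≡ 1, so λ ≡ 7·4 ≡ 28.
  x = λ² - 4 - 4 = 784 - 8 ≡ 22; y = λ·(4 - 22) - 11 ≡ 7. → (22, 7)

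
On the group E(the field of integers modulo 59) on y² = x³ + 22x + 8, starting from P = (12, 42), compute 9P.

(44, 16)

Repeated addition: build up to 9P.
2P: tangent at (12, 42): λ = (3·12² + 22)/(2·42) ≡ 41/25. 25⁻¹ ≡ 26 (mod 59), so λ ≡ 41·26 ≡ 4.
  x = λ² - 12 - 12 = 16 - 24 ≡ 51; y = λ·(12 - 51) - 42 ≡ 38. → (51, 38)
3P: (51, 38) + (12, 42). λ = (42 - 38)/(12 - 51) ≡ 4/20 mod 59. 20⁻¹ ≡ 3 (mod 59) since 20·3 = 60 ≡ 1, so λ ≡ 12.
  x = λ² - 51 - 12 = 144 - 63 ≡ 22; y = λ·(51 - 22) - 38 ≡ 15. → (22, 15)
4P: (22, 15) + (12, 42). λ = (42 - 15)/(12 - 22) ≡ 27/49 mod 59. 49⁻¹ ≡ 53 (mod 59), so λ ≡ 15.
  x = λ² - 22 - 12 = 225 - 34 ≡ 14; y = λ·(22 - 14) - 15 ≡ 46. → (14, 46)
5P: (14, 46) + (12, 42). λ = (42 - 46)/(12 - 14) ≡ 55/57 mod 59. 57⁻¹ ≡ 29 (mod 59), so λ ≡ 2.
  x = λ² - 14 - 12 = 4 - 26 ≡ 37; y = λ·(14 - 37) - 46 ≡ 26. → (37, 26)
6P: (37, 26) + (12, 42). λ = (42 - 26)/(12 - 37) ≡ 16/34 mod 59. 34⁻¹ ≡ 33 (mod 59), so λ ≡ 56.
  x = λ² - 37 - 12 = 3136 - 49 ≡ 19; y = λ·(37 - 19) - 26 ≡ 38. → (19, 38)
7P: (19, 38) + (12, 42). λ = (42 - 38)/(12 - 19) ≡ 4/52 mod 59. 52⁻¹ ≡ 42 (mod 59), so λ ≡ 50.
  x = λ² - 19 - 12 = 2500 - 31 ≡ 50; y = λ·(19 - 50) - 38 ≡ 5. → (50, 5)
8P: (50, 5) + (12, 42). λ = (42 - 5)/(12 - 50) ≡ 37/21 mod 59. 21⁻¹ ≡ 45 (mod 59), so λ ≡ 13.
  x = λ² - 50 - 12 = 169 - 62 ≡ 48; y = λ·(50 - 48) - 5 ≡ 21. → (48, 21)
9P: (48, 21) + (12, 42). λ = (42 - 21)/(12 - 48) ≡ 21/23 mod 59. 23⁻¹ ≡ 18 (mod 59), so λ ≡ 24.
  x = λ² - 48 - 12 = 576 - 60 ≡ 44; y = λ·(48 - 44) - 21 ≡ 16. → (44, 16)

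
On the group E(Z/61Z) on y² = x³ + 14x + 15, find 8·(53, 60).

(11, 55)

Write P = (53, 60).
Repeated addition: build up to 8P.
2P: tangent at (53, 60): λ = (3·53² + 14)/(2·60) ≡ 23/59. 59⁻¹ ≡ 30 (mod 61), so λ ≡ 23·30 ≡ 19.
  x = λ² - 53 - 53 = 361 - 106 ≡ 11; y = λ·(53 - 11) - 60 ≡ 6. → (11, 6)
3P: (11, 6) + (53, 60). λ = (60 - 6)/(53 - 11) ≡ 54/42 mod 61. 42⁻¹ ≡ 16 (mod 61) since 42·16 = 672 ≡ 1, so λ ≡ 10.
  x = λ² - 11 - 53 = 100 - 64 ≡ 36; y = λ·(11 - 36) - 6 ≡ 49. → (36, 49)
4P: (36, 49) + (53, 60). λ = (60 - 49)/(53 - 36) ≡ 11/17 mod 61. 17⁻¹ ≡ 18 (mod 61), so λ ≡ 15.
  x = λ² - 36 - 53 = 225 - 89 ≡ 14; y = λ·(36 - 14) - 49 ≡ 37. → (14, 37)
5P: (14, 37) + (53, 60). λ = (60 - 37)/(53 - 14) ≡ 23/39 mod 61. 39⁻¹ ≡ 36 (mod 61), so λ ≡ 35.
  x = λ² - 14 - 53 = 1225 - 67 ≡ 60; y = λ·(14 - 60) - 37 ≡ 0. → (60, 0)
6P: (60, 0) + (53, 60). λ = (60 - 0)/(53 - 60) ≡ 60/54 mod 61. 54⁻¹ ≡ 26 (mod 61), so λ ≡ 35.
  x = λ² - 60 - 53 = 1225 - 113 ≡ 14; y = λ·(60 - 14) - 0 ≡ 24. → (14, 24)
7P: (14, 24) + (53, 60). λ = (60 - 24)/(53 - 14) ≡ 36/39 mod 61. 39⁻¹ ≡ 36 (mod 61) since 39·36 = 1404 ≡ 1, so λ ≡ 15.
  x = λ² - 14 - 53 = 225 - 67 ≡ 36; y = λ·(14 - 36) - 24 ≡ 12. → (36, 12)
8P: (36, 12) + (53, 60). λ = (60 - 12)/(53 - 36) ≡ 48/17 mod 61. 17⁻¹ ≡ 18 (mod 61), so λ ≡ 10.
  x = λ² - 36 - 53 = 100 - 89 ≡ 11; y = λ·(36 - 11) - 12 ≡ 55. → (11, 55)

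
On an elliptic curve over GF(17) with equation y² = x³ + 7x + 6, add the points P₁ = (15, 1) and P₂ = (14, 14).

(4, 9)

(15, 1) + (14, 14). λ = (14 - 1)/(14 - 15) ≡ 13/16 mod 17. 16⁻¹ ≡ 16 (mod 17) since 16·16 = 256 ≡ 1, so λ ≡ 4.
  x = λ² - 15 - 14 = 16 - 29 ≡ 4; y = λ·(15 - 4) - 1 ≡ 9. → (4, 9)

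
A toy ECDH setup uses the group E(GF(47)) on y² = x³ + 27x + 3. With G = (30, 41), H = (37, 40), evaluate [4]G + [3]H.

(12, 38)

First 4G:
Repeated addition: build up to 4G.
2G: tangent at (30, 41): λ = (3·30² + 27)/(2·41) ≡ 1/35. 35⁻¹ ≡ 43 (mod 47), so λ ≡ 1·43 ≡ 43.
  x = λ² - 30 - 30 = 1849 - 60 ≡ 3; y = λ·(30 - 3) - 41 ≡ 39. → (3, 39)
3G: (3, 39) + (30, 41). λ = (41 - 39)/(30 - 3) ≡ 2/27 mod 47. 27⁻¹ ≡ 7 (mod 47), so λ ≡ 14.
  x = λ² - 3 - 30 = 196 - 33 ≡ 22; y = λ·(3 - 22) - 39 ≡ 24. → (22, 24)
4G: (22, 24) + (30, 41). λ = (41 - 24)/(30 - 22) ≡ 17/8 mod 47. 8⁻¹ ≡ 6 (mod 47), so λ ≡ 8.
  x = λ² - 22 - 30 = 64 - 52 ≡ 12; y = λ·(22 - 12) - 24 ≡ 9. → (12, 9)
4G = (12, 9).
Next 3H:
Repeated addition: build up to 3H.
2H: tangent at (37, 40): λ = (3·37² + 27)/(2·40) ≡ 45/33. 33⁻¹ ≡ 10 (mod 47), so λ ≡ 45·10 ≡ 27.
  x = λ² - 37 - 37 = 729 - 74 ≡ 44; y = λ·(37 - 44) - 40 ≡ 6. → (44, 6)
3H: (44, 6) + (37, 40). λ = (40 - 6)/(37 - 44) ≡ 34/40 mod 47. 40⁻¹ ≡ 20 (mod 47), so λ ≡ 22.
  x = λ² - 44 - 37 = 484 - 81 ≡ 27; y = λ·(44 - 27) - 6 ≡ 39. → (27, 39)
3H = (27, 39).
Finally 4G + 3H:
(12, 9) + (27, 39). λ = (39 - 9)/(27 - 12) ≡ 30/15 mod 47. 15⁻¹ ≡ 22 (mod 47), so λ ≡ 2.
  x = λ² - 12 - 27 = 4 - 39 ≡ 12; y = λ·(12 - 12) - 9 ≡ 38. → (12, 38)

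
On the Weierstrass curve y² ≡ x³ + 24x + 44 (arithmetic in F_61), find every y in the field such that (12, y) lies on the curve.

13, 48

x³ + 24x + 44 = 2060 ≡ 47 (mod 61).
Square roots of 47 mod 61: 13 and 48 (since 13² = 169 ≡ 47).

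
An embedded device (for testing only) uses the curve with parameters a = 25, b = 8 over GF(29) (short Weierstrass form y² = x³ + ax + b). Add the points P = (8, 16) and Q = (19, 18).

(8, 16) + (19, 18). λ = (18 - 16)/(19 - 8) ≡ 2/11 mod 29. 11⁻¹ ≡ 8 (mod 29) since 11·8 = 88 ≡ 1, so λ ≡ 16.
  x = λ² - 8 - 19 = 256 - 27 ≡ 26; y = λ·(8 - 26) - 16 ≡ 15. → (26, 15)

(26, 15)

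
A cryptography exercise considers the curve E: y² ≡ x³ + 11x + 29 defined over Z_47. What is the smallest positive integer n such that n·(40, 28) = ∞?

2P: tangent at (40, 28): λ = (3·40² + 11)/(2·28) ≡ 17/9. 9⁻¹ ≡ 21 (mod 47), so λ ≡ 17·21 ≡ 28.
  x = λ² - 40 - 40 = 784 - 80 ≡ 46; y = λ·(40 - 46) - 28 ≡ 39. → (46, 39)
3P: (46, 39) + (40, 28). λ = (28 - 39)/(40 - 46) ≡ 36/41 mod 47. 41⁻¹ ≡ 39 (mod 47), so λ ≡ 41.
  x = λ² - 46 - 40 = 1681 - 86 ≡ 44; y = λ·(46 - 44) - 39 ≡ 43. → (44, 43)
4P: (44, 43) + (40, 28). λ = (28 - 43)/(40 - 44) ≡ 32/43 mod 47. 43⁻¹ ≡ 35 (mod 47) since 43·35 = 1505 ≡ 1, so λ ≡ 39.
  x = λ² - 44 - 40 = 1521 - 84 ≡ 27; y = λ·(44 - 27) - 43 ≡ 9. → (27, 9)
5P: (27, 9) + (40, 28). λ = (28 - 9)/(40 - 27) ≡ 19/13 mod 47. 13⁻¹ ≡ 29 (mod 47) since 13·29 = 377 ≡ 1, so λ ≡ 34.
  x = λ² - 27 - 40 = 1156 - 67 ≡ 8; y = λ·(27 - 8) - 9 ≡ 26. → (8, 26)
6P: (8, 26) + (40, 28). λ = (28 - 26)/(40 - 8) ≡ 2/32 mod 47. 32⁻¹ ≡ 25 (mod 47), so λ ≡ 3.
  x = λ² - 8 - 40 = 9 - 48 ≡ 8; y = λ·(8 - 8) - 26 ≡ 21. → (8, 21)
7P: (8, 21) + (40, 28). λ = (28 - 21)/(40 - 8) ≡ 7/32 mod 47. 32⁻¹ ≡ 25 (mod 47), so λ ≡ 34.
  x = λ² - 8 - 40 = 1156 - 48 ≡ 27; y = λ·(8 - 27) - 21 ≡ 38. → (27, 38)
8P: (27, 38) + (40, 28). λ = (28 - 38)/(40 - 27) ≡ 37/13 mod 47. 13⁻¹ ≡ 29 (mod 47), so λ ≡ 39.
  x = λ² - 27 - 40 = 1521 - 67 ≡ 44; y = λ·(27 - 44) - 38 ≡ 4. → (44, 4)
9P: (44, 4) + (40, 28). λ = (28 - 4)/(40 - 44) ≡ 24/43 mod 47. 43⁻¹ ≡ 35 (mod 47) since 43·35 = 1505 ≡ 1, so λ ≡ 41.
  x = λ² - 44 - 40 = 1681 - 84 ≡ 46; y = λ·(44 - 46) - 4 ≡ 8. → (46, 8)
10P: (46, 8) + (40, 28). λ = (28 - 8)/(40 - 46) ≡ 20/41 mod 47. 41⁻¹ ≡ 39 (mod 47), so λ ≡ 28.
  x = λ² - 46 - 40 = 784 - 86 ≡ 40; y = λ·(46 - 40) - 8 ≡ 19. → (40, 19)
11P: (40, 19) + (40, 28): same x and y₁ ≡ -y₂, so the sum is ∞.
11P = ∞, so the order is 11.

11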